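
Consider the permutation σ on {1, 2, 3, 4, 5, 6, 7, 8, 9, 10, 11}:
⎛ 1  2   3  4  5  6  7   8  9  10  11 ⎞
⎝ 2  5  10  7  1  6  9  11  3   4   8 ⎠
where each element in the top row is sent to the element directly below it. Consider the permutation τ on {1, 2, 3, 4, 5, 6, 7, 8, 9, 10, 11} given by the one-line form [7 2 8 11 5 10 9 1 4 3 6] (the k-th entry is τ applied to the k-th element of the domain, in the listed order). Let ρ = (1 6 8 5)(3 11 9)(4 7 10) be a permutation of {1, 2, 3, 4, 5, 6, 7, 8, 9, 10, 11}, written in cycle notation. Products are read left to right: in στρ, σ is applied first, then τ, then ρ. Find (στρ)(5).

Apply the permutations in order: σ(5) = 1, then τ(1) = 7, then ρ(7) = 10. So (στρ)(5) = 10.

10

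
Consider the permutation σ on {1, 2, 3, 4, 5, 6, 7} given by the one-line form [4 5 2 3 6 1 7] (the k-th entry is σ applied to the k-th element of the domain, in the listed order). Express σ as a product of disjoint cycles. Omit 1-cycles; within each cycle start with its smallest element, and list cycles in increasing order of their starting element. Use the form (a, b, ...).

(1, 4, 3, 2, 5, 6)

From 1: 1 → 4 → 3 → 2 → 5 → 6 → 1, closing the cycle (1, 4, 3, 2, 5, 6).
Repeating from the next unused element and collecting all non-trivial cycles gives (1, 4, 3, 2, 5, 6).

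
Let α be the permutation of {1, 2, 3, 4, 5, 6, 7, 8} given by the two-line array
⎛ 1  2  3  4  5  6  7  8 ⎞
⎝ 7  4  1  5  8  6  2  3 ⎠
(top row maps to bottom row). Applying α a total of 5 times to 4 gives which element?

7

Tracing 4 → 5 → … returns to 4 after 7 steps, so 4 lies in a 7-cycle (1, 7, 2, 4, 5, 8, 3).
Advancing 5 steps from 4: 4 → 5 → 8 → 3 → 1 → 7.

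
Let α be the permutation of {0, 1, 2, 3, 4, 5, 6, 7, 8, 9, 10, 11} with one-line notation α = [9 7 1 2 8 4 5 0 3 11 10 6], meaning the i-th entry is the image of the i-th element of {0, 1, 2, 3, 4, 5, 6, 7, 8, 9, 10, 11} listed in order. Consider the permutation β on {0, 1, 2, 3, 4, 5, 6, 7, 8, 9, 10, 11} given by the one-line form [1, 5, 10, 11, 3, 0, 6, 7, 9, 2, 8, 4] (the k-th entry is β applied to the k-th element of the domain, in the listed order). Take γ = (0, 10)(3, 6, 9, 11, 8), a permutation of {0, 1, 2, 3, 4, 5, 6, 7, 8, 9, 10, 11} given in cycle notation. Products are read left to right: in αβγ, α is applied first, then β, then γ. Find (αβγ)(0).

2

(αβγ)(0) = γ(β(α(0))). α(0) = 9, then β(9) = 2, then γ(2) = 2, so the result is 2.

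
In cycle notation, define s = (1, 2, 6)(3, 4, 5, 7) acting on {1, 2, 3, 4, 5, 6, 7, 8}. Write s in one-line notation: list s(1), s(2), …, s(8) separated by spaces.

2 6 4 5 7 1 3 8

Each element maps to the next entry in its cycle (wrapping to the front): 1→2, 2→6, 3→4, 4→5, 5→7, 6→1, 7→3, 8→8.
So the one-line form is 2 6 4 5 7 1 3 8.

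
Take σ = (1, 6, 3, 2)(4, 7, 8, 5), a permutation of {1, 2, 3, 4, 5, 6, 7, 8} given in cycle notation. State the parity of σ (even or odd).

even

The cycle lengths are 4, 4.
A cycle is odd iff its length is even; σ has 2 even-length cycles, so sgn(σ) = (−1)^2 and σ is even.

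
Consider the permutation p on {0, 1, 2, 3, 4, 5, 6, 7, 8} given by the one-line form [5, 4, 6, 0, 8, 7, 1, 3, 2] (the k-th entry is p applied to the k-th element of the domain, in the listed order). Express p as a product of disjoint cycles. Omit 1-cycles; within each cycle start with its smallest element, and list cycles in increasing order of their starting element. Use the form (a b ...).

(0 5 7 3)(1 4 8 2 6)

Start at 0 and follow images: 0 → 5 → 7 → 3 → 0, giving the cycle (0 5 7 3).
Continuing from each remaining unvisited element yields (0 5 7 3)(1 4 8 2 6).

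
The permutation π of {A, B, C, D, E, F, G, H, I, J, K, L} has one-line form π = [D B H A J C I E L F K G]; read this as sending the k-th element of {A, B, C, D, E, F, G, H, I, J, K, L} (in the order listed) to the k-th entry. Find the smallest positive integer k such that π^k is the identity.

30

Writing π as disjoint cycles, the cycle lengths are 5, 3, 2, 1, 1.
The order is lcm(5, 3, 2) = 30.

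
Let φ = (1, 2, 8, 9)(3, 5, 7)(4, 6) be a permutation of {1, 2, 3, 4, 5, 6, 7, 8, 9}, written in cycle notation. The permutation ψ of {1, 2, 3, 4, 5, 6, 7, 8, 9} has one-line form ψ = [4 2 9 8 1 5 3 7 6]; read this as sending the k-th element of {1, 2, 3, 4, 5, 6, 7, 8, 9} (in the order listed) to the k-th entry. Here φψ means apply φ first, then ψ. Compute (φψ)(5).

3

First apply φ: φ(5) = 7, then ψ(7) = 3. Thus (φψ)(5) = 3.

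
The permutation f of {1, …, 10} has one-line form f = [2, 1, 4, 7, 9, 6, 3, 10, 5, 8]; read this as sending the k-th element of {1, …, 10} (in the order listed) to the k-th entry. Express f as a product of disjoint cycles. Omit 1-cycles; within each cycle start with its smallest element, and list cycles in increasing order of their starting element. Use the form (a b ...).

Start at 1 and follow images: 1 → 2 → 1, giving the cycle (1 2).
Continuing from each remaining unvisited element yields (1 2)(3 4 7)(5 9)(8 10).

(1 2)(3 4 7)(5 9)(8 10)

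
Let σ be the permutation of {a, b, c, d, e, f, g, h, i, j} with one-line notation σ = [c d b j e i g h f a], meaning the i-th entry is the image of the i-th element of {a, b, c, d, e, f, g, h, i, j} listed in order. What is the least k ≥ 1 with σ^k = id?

10

Decomposing into disjoint cycles gives cycle lengths 5, 2, 1, 1, 1.
Since disjoint cycles commute, ord(σ) = lcm(5, 2) = 10.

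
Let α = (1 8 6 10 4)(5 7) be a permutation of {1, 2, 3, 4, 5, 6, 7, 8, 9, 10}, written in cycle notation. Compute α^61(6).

10

6 lies in the 5-cycle (1 8 6 10 4).
On a 5-cycle, α^5 is the identity, so α^61 = α^1 there (61 ≡ 1 mod 5).
Advancing 1 step from 6: 6 → 10.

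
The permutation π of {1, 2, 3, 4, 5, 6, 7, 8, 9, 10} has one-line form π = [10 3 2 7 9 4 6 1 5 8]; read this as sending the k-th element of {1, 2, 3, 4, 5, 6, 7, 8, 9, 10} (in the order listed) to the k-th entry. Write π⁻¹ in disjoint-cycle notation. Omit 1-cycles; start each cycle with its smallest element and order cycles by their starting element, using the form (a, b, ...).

(1, 8, 10)(2, 3)(4, 6, 7)(5, 9)

First write π in disjoint cycles: (1, 10, 8)(2, 3)(4, 7, 6)(5, 9).
The inverse reverses every cycle; in canonical form, π⁻¹ = (1, 8, 10)(2, 3)(4, 6, 7)(5, 9).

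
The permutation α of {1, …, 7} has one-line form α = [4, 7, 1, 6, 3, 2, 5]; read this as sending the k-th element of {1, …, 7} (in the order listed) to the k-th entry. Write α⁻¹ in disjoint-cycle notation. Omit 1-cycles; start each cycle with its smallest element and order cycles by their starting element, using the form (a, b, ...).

The cycle decomposition of α is (1, 4, 6, 2, 7, 5, 3).
The inverse reverses every cycle; in canonical form, α⁻¹ = (1, 3, 5, 7, 2, 6, 4).

(1, 3, 5, 7, 2, 6, 4)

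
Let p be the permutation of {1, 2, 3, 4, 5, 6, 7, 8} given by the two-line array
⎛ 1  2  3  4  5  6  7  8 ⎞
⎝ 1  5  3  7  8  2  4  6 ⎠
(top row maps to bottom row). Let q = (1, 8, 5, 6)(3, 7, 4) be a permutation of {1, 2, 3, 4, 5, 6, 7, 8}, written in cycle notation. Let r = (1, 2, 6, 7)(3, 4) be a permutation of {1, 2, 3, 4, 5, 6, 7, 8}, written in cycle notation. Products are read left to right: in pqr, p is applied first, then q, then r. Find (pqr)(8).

2

Chase 8: p(8) = 6; q(6) = 1; r(1) = 2. Hence (pqr)(8) = 2.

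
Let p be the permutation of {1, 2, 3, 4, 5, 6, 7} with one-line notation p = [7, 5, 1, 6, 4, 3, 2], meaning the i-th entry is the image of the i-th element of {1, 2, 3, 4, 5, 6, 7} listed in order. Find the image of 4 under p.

6

4 is element number 4 of the domain, and entry number 4 of the one-line form is 6, so p(4) = 6.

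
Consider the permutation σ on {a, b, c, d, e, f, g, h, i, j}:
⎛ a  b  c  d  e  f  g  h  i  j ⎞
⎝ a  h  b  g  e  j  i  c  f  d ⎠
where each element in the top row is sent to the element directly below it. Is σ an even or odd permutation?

In disjoint-cycle form the cycle lengths are 5, 3, 1, 1.
A cycle of length ℓ contributes ℓ−1 transpositions, so σ is a product of 4 + 2 = 6 transpositions — even.

even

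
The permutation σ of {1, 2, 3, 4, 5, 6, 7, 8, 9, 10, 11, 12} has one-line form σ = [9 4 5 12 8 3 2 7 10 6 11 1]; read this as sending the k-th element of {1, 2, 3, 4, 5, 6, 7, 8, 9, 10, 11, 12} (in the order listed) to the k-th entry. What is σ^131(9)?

Tracing 9 → 10 → … returns to 9 after 11 steps, so 9 lies in an 11-cycle (1, 9, 10, 6, 3, 5, 8, 7, 2, 4, 12).
Since the cycle has length 11, σ^131 acts on it the same as σ^10 (131 mod 11 = 10).
Stepping 10 places around the cycle: 9 → 10 → 6 → 3 → 5 → 8 → 7 → 2 → 4 → 12 → 1.

1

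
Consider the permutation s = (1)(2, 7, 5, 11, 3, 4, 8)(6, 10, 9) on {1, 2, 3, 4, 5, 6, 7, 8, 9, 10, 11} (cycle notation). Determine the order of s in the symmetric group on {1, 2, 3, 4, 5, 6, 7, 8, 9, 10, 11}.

The disjoint cycles have lengths 7, 3, 1.
The order of s is the least common multiple of its cycle lengths: lcm(7, 3) = 21.

21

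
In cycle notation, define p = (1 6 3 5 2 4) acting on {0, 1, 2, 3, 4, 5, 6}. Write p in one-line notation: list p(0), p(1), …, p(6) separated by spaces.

0 6 4 5 1 2 3

Reading each image from the cycles: 0↦0, 1↦6, 2↦4, 3↦5, 4↦1, 5↦2, 6↦3.
Listing these in domain order gives 0 6 4 5 1 2 3.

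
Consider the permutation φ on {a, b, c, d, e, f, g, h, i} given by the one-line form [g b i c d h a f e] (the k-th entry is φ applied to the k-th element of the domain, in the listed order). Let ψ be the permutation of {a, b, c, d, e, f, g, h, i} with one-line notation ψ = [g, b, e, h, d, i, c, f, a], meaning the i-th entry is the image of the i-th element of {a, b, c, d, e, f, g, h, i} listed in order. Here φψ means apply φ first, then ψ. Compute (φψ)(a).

c

φ(a) = g, then ψ(g) = c; composing gives (φψ)(a) = c.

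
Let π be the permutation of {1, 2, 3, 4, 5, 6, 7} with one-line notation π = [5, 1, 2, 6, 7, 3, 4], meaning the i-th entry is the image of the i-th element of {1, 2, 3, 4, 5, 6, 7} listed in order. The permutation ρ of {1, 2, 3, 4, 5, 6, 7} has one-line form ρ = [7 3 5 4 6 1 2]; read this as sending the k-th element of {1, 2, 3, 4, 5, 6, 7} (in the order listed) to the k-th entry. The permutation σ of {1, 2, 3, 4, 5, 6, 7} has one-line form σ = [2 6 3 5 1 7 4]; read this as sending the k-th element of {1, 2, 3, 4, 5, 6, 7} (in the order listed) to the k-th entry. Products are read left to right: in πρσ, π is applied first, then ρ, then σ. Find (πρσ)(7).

(πρσ)(7) = σ(ρ(π(7))). π(7) = 4, then ρ(4) = 4, then σ(4) = 5, so the result is 5.

5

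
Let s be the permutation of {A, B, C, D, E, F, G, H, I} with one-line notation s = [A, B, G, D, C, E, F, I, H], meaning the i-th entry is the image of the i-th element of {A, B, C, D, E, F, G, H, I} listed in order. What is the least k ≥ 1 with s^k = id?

Decomposing into disjoint cycles gives cycle lengths 4, 2, 1, 1, 1.
The order of s is the least common multiple of its cycle lengths: lcm(4, 2) = 4.

4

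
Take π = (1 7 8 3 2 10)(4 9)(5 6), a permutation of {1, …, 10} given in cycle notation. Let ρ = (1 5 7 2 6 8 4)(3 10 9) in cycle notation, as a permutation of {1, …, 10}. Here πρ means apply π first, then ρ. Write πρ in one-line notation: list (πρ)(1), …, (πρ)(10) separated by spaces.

(πρ)(x) = ρ(π(x)). Computing each image: ρ(π(1)) = ρ(7) = 2, ρ(π(2)) = ρ(10) = 9, ρ(π(3)) = ρ(2) = 6, ρ(π(4)) = ρ(9) = 3, ρ(π(5)) = ρ(6) = 8, ρ(π(6)) = ρ(5) = 7, ρ(π(7)) = ρ(8) = 4, ρ(π(8)) = ρ(3) = 10, ρ(π(9)) = ρ(4) = 1, ρ(π(10)) = ρ(1) = 5.
Hence πρ = [2 9 6 3 8 7 4 10 1 5].

2 9 6 3 8 7 4 10 1 5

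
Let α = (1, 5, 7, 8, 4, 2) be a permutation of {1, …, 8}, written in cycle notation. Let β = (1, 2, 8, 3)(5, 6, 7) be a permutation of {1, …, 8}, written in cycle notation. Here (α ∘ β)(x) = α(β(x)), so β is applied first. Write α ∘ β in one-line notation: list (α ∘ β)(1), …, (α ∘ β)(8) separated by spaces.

1 4 5 2 6 8 7 3

(α ∘ β)(x) = α(β(x)). Computing each image: α(β(1)) = α(2) = 1, α(β(2)) = α(8) = 4, α(β(3)) = α(1) = 5, α(β(4)) = α(4) = 2, α(β(5)) = α(6) = 6, α(β(6)) = α(7) = 8, α(β(7)) = α(5) = 7, α(β(8)) = α(3) = 3.
Hence α ∘ β = [1 4 5 2 6 8 7 3].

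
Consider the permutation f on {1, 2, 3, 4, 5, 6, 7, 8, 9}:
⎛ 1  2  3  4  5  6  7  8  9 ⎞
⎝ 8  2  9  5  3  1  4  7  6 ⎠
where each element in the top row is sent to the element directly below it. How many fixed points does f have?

1

The fixed points (elements with f(x) = x) are {2}, so there is 1.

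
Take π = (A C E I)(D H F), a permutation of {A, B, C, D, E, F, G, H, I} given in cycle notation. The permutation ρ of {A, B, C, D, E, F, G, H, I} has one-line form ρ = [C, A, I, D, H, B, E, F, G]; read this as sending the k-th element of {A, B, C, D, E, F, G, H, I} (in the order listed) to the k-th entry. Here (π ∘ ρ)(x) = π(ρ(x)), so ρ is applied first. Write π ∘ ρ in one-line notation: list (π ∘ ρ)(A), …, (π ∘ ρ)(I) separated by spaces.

E C A H F B I D G

(π ∘ ρ)(x) = π(ρ(x)). Computing each image: π(ρ(A)) = π(C) = E, π(ρ(B)) = π(A) = C, π(ρ(C)) = π(I) = A, π(ρ(D)) = π(D) = H, π(ρ(E)) = π(H) = F, π(ρ(F)) = π(B) = B, π(ρ(G)) = π(E) = I, π(ρ(H)) = π(F) = D, π(ρ(I)) = π(G) = G.
Hence π ∘ ρ = [E C A H F B I D G].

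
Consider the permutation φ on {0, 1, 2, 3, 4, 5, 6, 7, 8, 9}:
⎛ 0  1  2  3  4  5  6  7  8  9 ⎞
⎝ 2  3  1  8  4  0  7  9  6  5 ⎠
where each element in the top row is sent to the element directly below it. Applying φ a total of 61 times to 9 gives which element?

Tracing 9 → 5 → … returns to 9 after 9 steps, so 9 lies in a 9-cycle (0, 2, 1, 3, 8, 6, 7, 9, 5).
On a 9-cycle, φ^9 is the identity, so φ^61 = φ^7 there (61 ≡ 7 mod 9).
Stepping 7 places around the cycle: 9 → 5 → 0 → 2 → 1 → 3 → 8 → 6.

6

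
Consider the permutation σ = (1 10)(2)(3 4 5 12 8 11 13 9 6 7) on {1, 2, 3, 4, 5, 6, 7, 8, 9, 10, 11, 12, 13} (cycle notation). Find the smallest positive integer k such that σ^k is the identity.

10

The cycle type of σ is (10, 2, 1).
Since disjoint cycles commute, ord(σ) = lcm(10, 2) = 10.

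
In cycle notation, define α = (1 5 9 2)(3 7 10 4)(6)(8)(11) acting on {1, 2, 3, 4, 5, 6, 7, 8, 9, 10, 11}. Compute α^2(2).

5

2 lies in the 4-cycle (1 5 9 2).
Advancing 2 steps from 2: 2 → 1 → 5.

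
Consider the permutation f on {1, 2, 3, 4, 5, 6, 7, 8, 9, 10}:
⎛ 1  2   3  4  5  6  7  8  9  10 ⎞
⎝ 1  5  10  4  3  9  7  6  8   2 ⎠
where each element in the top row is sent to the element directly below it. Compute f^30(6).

Tracing 6 → 9 → … returns to 6 after 3 steps, so 6 lies in a 3-cycle (6, 9, 8).
Powers repeat with period 3 on this cycle, and 30 mod 3 = 0, so f^30(6) = f^0(6).
So f^30(6) = 6.

6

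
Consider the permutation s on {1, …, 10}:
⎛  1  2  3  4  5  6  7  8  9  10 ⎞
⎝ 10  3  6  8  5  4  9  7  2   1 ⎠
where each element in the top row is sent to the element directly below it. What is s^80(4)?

9

Tracing 4 → 8 → … returns to 4 after 7 steps, so 4 lies in a 7-cycle (2, 3, 6, 4, 8, 7, 9).
Since the cycle has length 7, s^80 acts on it the same as s^3 (80 mod 7 = 3).
Advancing 3 steps from 4: 4 → 8 → 7 → 9.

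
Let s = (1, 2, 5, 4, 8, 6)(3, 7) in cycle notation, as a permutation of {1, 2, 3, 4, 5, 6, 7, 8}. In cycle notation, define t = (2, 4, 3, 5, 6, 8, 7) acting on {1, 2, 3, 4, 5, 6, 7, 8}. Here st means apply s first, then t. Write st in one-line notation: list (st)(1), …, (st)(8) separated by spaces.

Chase each element through s then t: 1 → 2 → 4; 2 → 5 → 6; 3 → 7 → 2; 4 → 8 → 7; 5 → 4 → 3; 6 → 1 → 1; 7 → 3 → 5; 8 → 6 → 8.
So st in one-line form is 4 6 2 7 3 1 5 8.

4 6 2 7 3 1 5 8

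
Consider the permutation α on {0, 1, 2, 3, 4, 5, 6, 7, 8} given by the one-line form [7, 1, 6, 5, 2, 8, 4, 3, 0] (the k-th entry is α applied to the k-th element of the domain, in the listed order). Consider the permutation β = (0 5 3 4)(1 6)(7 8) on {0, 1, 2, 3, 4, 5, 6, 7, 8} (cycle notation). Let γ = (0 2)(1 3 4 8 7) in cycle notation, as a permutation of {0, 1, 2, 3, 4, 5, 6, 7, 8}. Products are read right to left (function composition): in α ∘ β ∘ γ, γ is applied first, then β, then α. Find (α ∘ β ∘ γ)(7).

Apply the permutations in order: γ(7) = 1, then β(1) = 6, then α(6) = 4. So (α ∘ β ∘ γ)(7) = 4.

4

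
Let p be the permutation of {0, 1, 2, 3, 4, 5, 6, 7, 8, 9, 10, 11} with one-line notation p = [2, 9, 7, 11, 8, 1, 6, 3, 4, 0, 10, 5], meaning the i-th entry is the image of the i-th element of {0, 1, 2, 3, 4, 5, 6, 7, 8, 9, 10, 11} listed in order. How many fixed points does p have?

The fixed points (elements with p(x) = x) are {6, 10}, so there are 2.

2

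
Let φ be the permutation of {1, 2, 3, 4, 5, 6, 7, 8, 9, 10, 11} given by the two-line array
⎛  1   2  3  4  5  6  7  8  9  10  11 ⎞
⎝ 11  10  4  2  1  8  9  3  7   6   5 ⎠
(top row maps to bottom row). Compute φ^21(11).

11

Tracing 11 → 5 → … returns to 11 after 3 steps, so 11 lies in a 3-cycle (1 11 5).
Powers repeat with period 3 on this cycle, and 21 mod 3 = 0, so φ^21(11) = φ^0(11).
So φ^21(11) = 11.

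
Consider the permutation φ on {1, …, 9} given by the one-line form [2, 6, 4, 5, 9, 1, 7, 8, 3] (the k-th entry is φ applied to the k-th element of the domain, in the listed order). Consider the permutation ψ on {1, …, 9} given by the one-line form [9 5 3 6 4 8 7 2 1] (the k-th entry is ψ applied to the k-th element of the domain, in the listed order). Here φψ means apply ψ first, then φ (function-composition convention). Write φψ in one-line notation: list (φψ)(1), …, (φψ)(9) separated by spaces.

(φψ)(x) = φ(ψ(x)). Computing each image: φ(ψ(1)) = φ(9) = 3, φ(ψ(2)) = φ(5) = 9, φ(ψ(3)) = φ(3) = 4, φ(ψ(4)) = φ(6) = 1, φ(ψ(5)) = φ(4) = 5, φ(ψ(6)) = φ(8) = 8, φ(ψ(7)) = φ(7) = 7, φ(ψ(8)) = φ(2) = 6, φ(ψ(9)) = φ(1) = 2.
Hence φψ = [3 9 4 1 5 8 7 6 2].

3 9 4 1 5 8 7 6 2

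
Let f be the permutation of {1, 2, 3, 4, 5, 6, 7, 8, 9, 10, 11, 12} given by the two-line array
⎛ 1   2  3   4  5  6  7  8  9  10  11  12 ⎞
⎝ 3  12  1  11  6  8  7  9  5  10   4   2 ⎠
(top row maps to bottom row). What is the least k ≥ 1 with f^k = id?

The disjoint-cycle form of f has cycle lengths 4, 2, 2, 2, 1, 1.
The order of f is the least common multiple of its cycle lengths: lcm(4, 2, 2, 2) = 4.

4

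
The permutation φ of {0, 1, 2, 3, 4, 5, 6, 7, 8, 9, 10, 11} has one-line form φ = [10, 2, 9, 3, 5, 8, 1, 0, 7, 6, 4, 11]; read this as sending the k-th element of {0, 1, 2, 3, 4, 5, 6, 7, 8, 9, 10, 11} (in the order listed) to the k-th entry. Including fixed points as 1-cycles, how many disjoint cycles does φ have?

The cycle decomposition is (0 10 4 5 8 7)(1 2 9 6)(3)(11), which has 4 cycles (counting 1-cycles).

4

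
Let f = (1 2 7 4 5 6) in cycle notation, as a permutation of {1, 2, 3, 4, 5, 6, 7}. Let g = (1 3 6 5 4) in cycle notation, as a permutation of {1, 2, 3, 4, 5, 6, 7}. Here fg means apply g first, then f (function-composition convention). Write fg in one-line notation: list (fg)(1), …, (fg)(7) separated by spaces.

(fg)(x) = f(g(x)). Computing each image: f(g(1)) = f(3) = 3, f(g(2)) = f(2) = 7, f(g(3)) = f(6) = 1, f(g(4)) = f(1) = 2, f(g(5)) = f(4) = 5, f(g(6)) = f(5) = 6, f(g(7)) = f(7) = 4.
Hence fg = [3 7 1 2 5 6 4].

3 7 1 2 5 6 4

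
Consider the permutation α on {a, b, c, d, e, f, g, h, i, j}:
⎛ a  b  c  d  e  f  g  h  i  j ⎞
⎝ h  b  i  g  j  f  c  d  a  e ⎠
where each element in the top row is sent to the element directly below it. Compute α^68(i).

Tracing i → a → … returns to i after 6 steps, so i lies in a 6-cycle (a, h, d, g, c, i).
On a 6-cycle, α^6 is the identity, so α^68 = α^2 there (68 ≡ 2 mod 6).
Stepping 2 places around the cycle: i → a → h.

h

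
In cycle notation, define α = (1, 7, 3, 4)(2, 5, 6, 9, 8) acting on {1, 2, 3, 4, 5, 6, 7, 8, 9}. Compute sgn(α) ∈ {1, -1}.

The cycle lengths are 5, 4.
A cycle is odd iff its length is even; α has 1 even-length cycle, so sgn(α) = (−1)^1 and α is odd.

-1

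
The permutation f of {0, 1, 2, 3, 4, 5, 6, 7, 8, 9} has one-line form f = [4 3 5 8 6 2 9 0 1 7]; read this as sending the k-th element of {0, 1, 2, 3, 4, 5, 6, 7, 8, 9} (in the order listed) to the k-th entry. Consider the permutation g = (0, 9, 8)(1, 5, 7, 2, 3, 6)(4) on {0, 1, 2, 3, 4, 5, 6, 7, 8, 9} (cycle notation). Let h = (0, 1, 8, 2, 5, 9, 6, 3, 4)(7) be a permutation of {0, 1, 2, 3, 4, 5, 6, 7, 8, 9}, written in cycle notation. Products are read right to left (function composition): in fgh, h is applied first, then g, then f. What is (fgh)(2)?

0

(fgh)(2) = f(g(h(2))). h(2) = 5, then g(5) = 7, then f(7) = 0, so the result is 0.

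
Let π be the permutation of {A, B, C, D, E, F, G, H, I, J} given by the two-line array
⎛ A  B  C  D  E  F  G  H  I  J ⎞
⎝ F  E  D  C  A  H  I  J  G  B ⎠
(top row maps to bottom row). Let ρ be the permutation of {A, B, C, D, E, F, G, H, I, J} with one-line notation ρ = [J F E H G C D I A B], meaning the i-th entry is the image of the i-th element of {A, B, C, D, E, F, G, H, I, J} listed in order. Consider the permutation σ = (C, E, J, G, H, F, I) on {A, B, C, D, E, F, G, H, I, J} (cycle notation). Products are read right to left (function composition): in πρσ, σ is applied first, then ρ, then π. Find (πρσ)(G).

Apply the permutations in order: σ(G) = H, then ρ(H) = I, then π(I) = G. So (πρσ)(G) = G.

G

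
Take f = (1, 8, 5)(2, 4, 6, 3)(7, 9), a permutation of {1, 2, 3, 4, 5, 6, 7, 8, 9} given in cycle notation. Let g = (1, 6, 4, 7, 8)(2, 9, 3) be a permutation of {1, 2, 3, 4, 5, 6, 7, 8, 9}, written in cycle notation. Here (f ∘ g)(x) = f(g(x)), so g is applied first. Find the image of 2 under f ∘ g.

(f ∘ g)(2) = f(g(2)). g(2) = 9, then f(9) = 7. So (f ∘ g)(2) = 7.

7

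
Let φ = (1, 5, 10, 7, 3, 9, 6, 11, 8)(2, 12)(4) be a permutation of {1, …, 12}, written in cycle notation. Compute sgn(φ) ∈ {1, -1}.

-1

The cycle lengths are 9, 2, 1.
A cycle is odd iff its length is even; φ has 1 even-length cycle, so sgn(φ) = (−1)^1 and φ is odd.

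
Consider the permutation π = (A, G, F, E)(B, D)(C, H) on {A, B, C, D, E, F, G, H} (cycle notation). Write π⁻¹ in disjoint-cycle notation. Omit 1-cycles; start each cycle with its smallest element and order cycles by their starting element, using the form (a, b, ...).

The inverse reverses each cycle.
Reversing each cycle of π and rotating so the smallest element leads gives (A, E, F, G)(B, D)(C, H).

(A, E, F, G)(B, D)(C, H)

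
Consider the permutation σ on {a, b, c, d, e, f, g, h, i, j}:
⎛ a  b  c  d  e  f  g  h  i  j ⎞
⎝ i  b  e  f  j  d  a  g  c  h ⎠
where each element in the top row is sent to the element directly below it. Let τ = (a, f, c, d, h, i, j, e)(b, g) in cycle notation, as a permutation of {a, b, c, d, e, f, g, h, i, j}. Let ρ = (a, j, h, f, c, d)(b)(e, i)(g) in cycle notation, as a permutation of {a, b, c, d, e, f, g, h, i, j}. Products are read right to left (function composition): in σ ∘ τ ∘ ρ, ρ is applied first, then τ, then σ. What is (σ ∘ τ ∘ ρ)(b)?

Apply the permutations in order: ρ(b) = b, then τ(b) = g, then σ(g) = a. So (σ ∘ τ ∘ ρ)(b) = a.

a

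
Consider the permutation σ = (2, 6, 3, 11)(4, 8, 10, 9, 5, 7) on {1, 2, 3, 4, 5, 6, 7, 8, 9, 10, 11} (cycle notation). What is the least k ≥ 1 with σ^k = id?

The cycle type of σ is (6, 4, 1).
Since disjoint cycles commute, ord(σ) = lcm(6, 4) = 12.

12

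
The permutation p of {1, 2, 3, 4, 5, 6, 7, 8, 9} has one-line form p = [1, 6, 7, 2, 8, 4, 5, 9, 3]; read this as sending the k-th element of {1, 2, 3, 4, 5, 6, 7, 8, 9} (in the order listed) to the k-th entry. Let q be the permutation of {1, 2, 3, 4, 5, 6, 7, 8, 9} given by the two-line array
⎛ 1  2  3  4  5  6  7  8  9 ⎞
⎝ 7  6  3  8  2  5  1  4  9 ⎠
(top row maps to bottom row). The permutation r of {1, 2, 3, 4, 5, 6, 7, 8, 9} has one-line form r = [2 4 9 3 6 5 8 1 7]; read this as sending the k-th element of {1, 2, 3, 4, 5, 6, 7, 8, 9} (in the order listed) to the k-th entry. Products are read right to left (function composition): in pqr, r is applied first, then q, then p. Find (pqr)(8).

(pqr)(8) = p(q(r(8))). r(8) = 1, then q(1) = 7, then p(7) = 5, so the result is 5.

5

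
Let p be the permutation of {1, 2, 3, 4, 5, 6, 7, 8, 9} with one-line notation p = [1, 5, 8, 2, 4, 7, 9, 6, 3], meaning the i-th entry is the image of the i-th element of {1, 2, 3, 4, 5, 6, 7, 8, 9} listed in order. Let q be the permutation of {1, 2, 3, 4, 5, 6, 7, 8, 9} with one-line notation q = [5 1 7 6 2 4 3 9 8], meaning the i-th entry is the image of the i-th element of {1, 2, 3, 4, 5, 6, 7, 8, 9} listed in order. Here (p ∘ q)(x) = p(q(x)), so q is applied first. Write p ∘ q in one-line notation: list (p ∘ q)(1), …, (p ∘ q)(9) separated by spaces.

For each element, apply q then p: 1 → 5 → 4; 2 → 1 → 1; 3 → 7 → 9; 4 → 6 → 7; 5 → 2 → 5; 6 → 4 → 2; 7 → 3 → 8; 8 → 9 → 3; 9 → 8 → 6.
Collecting the images, p ∘ q = [4 1 9 7 5 2 8 3 6].

4 1 9 7 5 2 8 3 6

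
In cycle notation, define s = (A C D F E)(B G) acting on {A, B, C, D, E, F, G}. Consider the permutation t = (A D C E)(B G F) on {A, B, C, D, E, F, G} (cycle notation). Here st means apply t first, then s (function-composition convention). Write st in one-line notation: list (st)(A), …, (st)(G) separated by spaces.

F B A D C G E

Chase each element through t then s: A → D → F; B → G → B; C → E → A; D → C → D; E → A → C; F → B → G; G → F → E.
So st in one-line form is F B A D C G E.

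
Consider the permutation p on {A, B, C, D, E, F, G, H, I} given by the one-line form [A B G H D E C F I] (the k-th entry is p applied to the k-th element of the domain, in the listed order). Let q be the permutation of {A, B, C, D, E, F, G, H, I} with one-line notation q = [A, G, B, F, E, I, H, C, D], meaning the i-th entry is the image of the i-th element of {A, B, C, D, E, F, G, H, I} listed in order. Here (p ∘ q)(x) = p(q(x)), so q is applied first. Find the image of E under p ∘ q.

First apply q: q(E) = E, then p(E) = D. Thus (p ∘ q)(E) = D.

D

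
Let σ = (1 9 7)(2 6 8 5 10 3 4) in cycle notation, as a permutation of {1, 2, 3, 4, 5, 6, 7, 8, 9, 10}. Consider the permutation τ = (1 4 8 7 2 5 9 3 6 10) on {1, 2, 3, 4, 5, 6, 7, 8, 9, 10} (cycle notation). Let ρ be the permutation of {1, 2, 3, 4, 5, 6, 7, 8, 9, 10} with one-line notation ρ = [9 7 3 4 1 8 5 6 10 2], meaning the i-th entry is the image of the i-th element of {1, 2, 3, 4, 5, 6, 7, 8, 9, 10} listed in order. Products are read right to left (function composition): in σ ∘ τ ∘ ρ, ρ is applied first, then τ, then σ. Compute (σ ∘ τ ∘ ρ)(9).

Chase 9: ρ(9) = 10; τ(10) = 1; σ(1) = 9. Hence (σ ∘ τ ∘ ρ)(9) = 9.

9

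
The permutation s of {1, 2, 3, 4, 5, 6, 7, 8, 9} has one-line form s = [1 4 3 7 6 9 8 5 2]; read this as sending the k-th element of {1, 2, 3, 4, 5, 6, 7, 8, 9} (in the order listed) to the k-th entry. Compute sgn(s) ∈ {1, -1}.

1

In disjoint-cycle form the cycle lengths are 7, 1, 1.
A cycle of length ℓ contributes ℓ−1 transpositions, so s is a product of 6 transpositions — even.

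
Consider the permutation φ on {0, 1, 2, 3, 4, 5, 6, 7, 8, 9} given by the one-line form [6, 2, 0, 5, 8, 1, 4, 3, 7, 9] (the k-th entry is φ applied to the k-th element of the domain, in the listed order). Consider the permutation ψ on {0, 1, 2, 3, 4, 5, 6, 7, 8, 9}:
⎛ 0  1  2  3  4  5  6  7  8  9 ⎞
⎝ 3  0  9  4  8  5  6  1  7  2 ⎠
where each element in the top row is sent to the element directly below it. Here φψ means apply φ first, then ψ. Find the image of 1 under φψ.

First apply φ: φ(1) = 2, then ψ(2) = 9. Thus (φψ)(1) = 9.

9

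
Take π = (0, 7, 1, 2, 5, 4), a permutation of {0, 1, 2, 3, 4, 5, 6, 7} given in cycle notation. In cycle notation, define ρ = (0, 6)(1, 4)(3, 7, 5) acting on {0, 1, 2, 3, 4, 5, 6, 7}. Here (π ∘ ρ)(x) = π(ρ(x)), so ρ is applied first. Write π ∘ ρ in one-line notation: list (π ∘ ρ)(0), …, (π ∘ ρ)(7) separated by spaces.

Chase each element through ρ then π: 0 → 6 → 6; 1 → 4 → 0; 2 → 2 → 5; 3 → 7 → 1; 4 → 1 → 2; 5 → 3 → 3; 6 → 0 → 7; 7 → 5 → 4.
Collecting the images, π ∘ ρ = [6 0 5 1 2 3 7 4].

6 0 5 1 2 3 7 4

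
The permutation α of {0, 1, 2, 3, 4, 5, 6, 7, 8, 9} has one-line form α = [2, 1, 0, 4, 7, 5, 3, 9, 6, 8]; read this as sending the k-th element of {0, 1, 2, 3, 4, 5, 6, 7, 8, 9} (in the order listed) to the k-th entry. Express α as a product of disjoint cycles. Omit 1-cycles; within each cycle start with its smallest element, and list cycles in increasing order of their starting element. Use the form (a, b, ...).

(0, 2)(3, 4, 7, 9, 8, 6)

Start at 0 and follow images: 0 → 2 → 0, giving the cycle (0, 2).
Repeating from the next unused element and collecting all non-trivial cycles gives (0, 2)(3, 4, 7, 9, 8, 6).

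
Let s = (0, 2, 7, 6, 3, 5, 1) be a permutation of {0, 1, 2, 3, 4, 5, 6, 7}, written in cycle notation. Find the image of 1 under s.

0

1 appears in (0, 2, 7, 6, 3, 5, 1); the next entry (wrapping around) is 0.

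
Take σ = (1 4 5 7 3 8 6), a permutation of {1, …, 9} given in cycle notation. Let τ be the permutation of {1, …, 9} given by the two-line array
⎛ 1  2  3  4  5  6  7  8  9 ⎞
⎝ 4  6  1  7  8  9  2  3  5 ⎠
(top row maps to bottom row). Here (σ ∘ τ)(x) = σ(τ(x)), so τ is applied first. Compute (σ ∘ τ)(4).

First apply τ: τ(4) = 7, then σ(7) = 3. Thus (σ ∘ τ)(4) = 3.

3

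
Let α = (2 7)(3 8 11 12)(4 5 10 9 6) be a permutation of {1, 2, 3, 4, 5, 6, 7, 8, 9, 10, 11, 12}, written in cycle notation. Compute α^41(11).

12

11 lies in the 4-cycle (3 8 11 12).
On a 4-cycle, α^4 is the identity, so α^41 = α^1 there (41 ≡ 1 mod 4).
Stepping 1 place around the cycle: 11 → 12.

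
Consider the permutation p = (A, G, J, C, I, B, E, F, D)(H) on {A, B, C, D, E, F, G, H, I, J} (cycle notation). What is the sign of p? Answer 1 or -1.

The cycle lengths are 9, 1.
A cycle of length ℓ contributes ℓ−1 transpositions, so p is a product of 8 transpositions — even.

1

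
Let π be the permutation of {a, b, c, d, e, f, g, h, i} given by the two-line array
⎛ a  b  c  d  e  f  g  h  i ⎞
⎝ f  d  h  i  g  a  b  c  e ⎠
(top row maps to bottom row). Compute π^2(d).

e

Tracing d → i → … returns to d after 5 steps, so d lies in a 5-cycle (b, d, i, e, g).
Stepping 2 places around the cycle: d → i → e.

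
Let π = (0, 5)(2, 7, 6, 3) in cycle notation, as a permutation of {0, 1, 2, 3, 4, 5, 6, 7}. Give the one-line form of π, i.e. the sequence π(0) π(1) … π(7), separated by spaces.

Image by image: 0↦5, 1↦1, 2↦7, 3↦2, 4↦4, 5↦0, 6↦3, 7↦6.
So the one-line form is 5 1 7 2 4 0 3 6.

5 1 7 2 4 0 3 6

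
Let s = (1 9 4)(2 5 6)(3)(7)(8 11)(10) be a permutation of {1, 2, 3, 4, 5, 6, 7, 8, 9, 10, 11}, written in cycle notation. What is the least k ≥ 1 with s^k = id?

The disjoint cycles have lengths 3, 3, 2, 1, 1, 1.
The order is lcm(3, 3, 2) = 6.

6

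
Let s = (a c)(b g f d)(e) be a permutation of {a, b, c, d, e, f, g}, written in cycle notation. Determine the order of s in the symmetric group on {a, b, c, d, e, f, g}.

4

The cycle type of s is (4, 2, 1).
The order is lcm(4, 2) = 4.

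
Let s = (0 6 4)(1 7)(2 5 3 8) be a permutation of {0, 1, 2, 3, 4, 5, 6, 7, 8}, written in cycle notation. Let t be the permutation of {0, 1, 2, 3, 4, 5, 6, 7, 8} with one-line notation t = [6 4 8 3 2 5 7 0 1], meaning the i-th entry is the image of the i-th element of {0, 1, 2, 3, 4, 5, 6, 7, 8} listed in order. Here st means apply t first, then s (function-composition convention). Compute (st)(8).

(st)(8) = s(t(8)). t(8) = 1, then s(1) = 7. So (st)(8) = 7.

7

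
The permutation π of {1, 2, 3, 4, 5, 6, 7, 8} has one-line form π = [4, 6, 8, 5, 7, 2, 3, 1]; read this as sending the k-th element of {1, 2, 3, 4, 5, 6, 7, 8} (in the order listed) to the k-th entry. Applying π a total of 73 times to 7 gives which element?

Tracing 7 → 3 → … returns to 7 after 6 steps, so 7 lies in a 6-cycle (1, 4, 5, 7, 3, 8).
On a 6-cycle, π^6 is the identity, so π^73 = π^1 there (73 ≡ 1 mod 6).
Stepping 1 place around the cycle: 7 → 3.

3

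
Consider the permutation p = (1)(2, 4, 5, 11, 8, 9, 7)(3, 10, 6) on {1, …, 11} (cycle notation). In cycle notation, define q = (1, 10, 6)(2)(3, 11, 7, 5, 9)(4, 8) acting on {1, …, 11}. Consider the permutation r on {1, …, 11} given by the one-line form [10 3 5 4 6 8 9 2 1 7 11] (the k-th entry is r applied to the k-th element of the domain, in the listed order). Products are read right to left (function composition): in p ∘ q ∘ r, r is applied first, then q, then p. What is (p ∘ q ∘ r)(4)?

9

Chase 4: r(4) = 4; q(4) = 8; p(8) = 9. Hence (p ∘ q ∘ r)(4) = 9.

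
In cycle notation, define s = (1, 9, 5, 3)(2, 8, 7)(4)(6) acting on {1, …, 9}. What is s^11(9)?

9 lies in the 4-cycle (1, 9, 5, 3).
On a 4-cycle, s^4 is the identity, so s^11 = s^3 there (11 ≡ 3 mod 4).
Advancing 3 steps from 9: 9 → 5 → 3 → 1.

1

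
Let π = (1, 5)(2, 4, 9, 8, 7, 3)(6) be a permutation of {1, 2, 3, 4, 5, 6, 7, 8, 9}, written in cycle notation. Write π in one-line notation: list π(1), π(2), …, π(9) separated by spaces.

5 4 2 9 1 6 3 7 8

Image by image: 1→5, 2→4, 3→2, 4→9, 5→1, 6→6, 7→3, 8→7, 9→8.
So the one-line form is 5 4 2 9 1 6 3 7 8.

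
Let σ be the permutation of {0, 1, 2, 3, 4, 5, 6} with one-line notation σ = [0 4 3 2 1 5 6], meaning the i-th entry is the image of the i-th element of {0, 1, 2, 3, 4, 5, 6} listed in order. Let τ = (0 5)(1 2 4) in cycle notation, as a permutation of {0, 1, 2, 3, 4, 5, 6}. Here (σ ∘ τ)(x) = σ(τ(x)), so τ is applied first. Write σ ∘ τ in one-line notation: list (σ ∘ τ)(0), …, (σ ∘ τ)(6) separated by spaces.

5 3 1 2 4 0 6

For each element, apply τ then σ: 0 → 5 → 5; 1 → 2 → 3; 2 → 4 → 1; 3 → 3 → 2; 4 → 1 → 4; 5 → 0 → 0; 6 → 6 → 6.
So σ ∘ τ in one-line form is 5 3 1 2 4 0 6.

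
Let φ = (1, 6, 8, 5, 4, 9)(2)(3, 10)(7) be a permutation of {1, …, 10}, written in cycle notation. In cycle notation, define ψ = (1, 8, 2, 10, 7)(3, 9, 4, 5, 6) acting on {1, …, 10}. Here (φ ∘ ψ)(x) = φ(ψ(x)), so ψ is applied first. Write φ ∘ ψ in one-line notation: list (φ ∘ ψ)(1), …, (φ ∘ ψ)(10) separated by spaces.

5 3 1 4 8 10 6 2 9 7

Chase each element through ψ then φ: 1 → 8 → 5; 2 → 10 → 3; 3 → 9 → 1; 4 → 5 → 4; 5 → 6 → 8; 6 → 3 → 10; 7 → 1 → 6; 8 → 2 → 2; 9 → 4 → 9; 10 → 7 → 7.
So φ ∘ ψ in one-line form is 5 3 1 4 8 10 6 2 9 7.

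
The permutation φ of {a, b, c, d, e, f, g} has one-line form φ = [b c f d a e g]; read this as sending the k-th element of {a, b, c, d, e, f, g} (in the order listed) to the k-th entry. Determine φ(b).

c

b is element number 2 of the domain, and entry number 2 of the one-line form is c, so φ(b) = c.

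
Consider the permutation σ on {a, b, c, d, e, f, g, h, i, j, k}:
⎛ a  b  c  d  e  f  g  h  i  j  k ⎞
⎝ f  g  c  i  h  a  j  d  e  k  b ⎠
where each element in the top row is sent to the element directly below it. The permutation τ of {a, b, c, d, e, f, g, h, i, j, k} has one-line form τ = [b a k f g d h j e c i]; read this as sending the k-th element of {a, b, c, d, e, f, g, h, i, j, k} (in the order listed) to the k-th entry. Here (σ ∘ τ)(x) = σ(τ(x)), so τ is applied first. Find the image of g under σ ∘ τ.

d

τ(g) = h, then σ(h) = d; composing gives (σ ∘ τ)(g) = d.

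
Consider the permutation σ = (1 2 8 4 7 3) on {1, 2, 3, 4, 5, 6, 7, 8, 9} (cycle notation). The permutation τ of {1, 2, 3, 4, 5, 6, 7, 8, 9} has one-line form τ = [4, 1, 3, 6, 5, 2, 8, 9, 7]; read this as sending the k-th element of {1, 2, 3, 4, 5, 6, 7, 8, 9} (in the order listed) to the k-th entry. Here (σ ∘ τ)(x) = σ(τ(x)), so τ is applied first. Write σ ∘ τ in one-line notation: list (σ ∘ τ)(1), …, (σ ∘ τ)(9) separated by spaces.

(σ ∘ τ)(x) = σ(τ(x)). Computing each image: σ(τ(1)) = σ(4) = 7, σ(τ(2)) = σ(1) = 2, σ(τ(3)) = σ(3) = 1, σ(τ(4)) = σ(6) = 6, σ(τ(5)) = σ(5) = 5, σ(τ(6)) = σ(2) = 8, σ(τ(7)) = σ(8) = 4, σ(τ(8)) = σ(9) = 9, σ(τ(9)) = σ(7) = 3.
Hence σ ∘ τ = [7 2 1 6 5 8 4 9 3].

7 2 1 6 5 8 4 9 3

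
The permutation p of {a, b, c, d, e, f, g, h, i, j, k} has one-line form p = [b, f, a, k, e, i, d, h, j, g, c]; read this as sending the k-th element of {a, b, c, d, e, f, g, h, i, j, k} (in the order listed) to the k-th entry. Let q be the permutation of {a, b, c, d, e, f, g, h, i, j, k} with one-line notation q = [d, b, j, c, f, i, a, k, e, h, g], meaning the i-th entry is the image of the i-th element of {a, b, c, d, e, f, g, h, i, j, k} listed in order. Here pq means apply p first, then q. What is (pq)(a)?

p(a) = b, then q(b) = b; composing gives (pq)(a) = b.

b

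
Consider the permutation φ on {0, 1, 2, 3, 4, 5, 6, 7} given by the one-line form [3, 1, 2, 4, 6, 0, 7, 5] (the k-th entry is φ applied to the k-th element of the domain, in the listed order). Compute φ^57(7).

3

Tracing 7 → 5 → … returns to 7 after 6 steps, so 7 lies in a 6-cycle (0 3 4 6 7 5).
Since the cycle has length 6, φ^57 acts on it the same as φ^3 (57 mod 6 = 3).
Stepping 3 places around the cycle: 7 → 5 → 0 → 3.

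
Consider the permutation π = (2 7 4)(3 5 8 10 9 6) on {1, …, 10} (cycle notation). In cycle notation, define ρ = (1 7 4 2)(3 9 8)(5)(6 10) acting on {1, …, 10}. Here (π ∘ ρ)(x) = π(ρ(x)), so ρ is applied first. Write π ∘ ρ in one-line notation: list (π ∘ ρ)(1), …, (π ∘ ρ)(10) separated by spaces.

4 1 6 7 8 9 2 5 10 3

Chase each element through ρ then π: 1 → 7 → 4; 2 → 1 → 1; 3 → 9 → 6; 4 → 2 → 7; 5 → 5 → 8; 6 → 10 → 9; 7 → 4 → 2; 8 → 3 → 5; 9 → 8 → 10; 10 → 6 → 3.
So π ∘ ρ in one-line form is 4 1 6 7 8 9 2 5 10 3.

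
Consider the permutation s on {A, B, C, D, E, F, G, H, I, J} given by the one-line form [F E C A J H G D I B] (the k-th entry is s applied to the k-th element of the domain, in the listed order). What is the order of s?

Writing s as disjoint cycles, the cycle lengths are 4, 3, 1, 1, 1.
Since disjoint cycles commute, ord(s) = lcm(4, 3) = 12.

12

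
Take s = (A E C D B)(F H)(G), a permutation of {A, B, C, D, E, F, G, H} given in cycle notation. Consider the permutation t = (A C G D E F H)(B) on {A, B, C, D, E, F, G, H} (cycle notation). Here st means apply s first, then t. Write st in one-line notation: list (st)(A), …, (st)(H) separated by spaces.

F C E B G A D H

(st)(x) = t(s(x)). Computing each image: t(s(A)) = t(E) = F, t(s(B)) = t(A) = C, t(s(C)) = t(D) = E, t(s(D)) = t(B) = B, t(s(E)) = t(C) = G, t(s(F)) = t(H) = A, t(s(G)) = t(G) = D, t(s(H)) = t(F) = H.
Hence st = [F C E B G A D H].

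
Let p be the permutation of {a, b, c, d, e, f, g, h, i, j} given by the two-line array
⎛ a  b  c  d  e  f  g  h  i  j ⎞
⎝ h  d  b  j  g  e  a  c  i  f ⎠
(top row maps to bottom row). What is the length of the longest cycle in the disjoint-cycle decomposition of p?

9

Decomposing into disjoint cycles gives (a, h, c, b, d, j, f, e, g); the longest has length 9.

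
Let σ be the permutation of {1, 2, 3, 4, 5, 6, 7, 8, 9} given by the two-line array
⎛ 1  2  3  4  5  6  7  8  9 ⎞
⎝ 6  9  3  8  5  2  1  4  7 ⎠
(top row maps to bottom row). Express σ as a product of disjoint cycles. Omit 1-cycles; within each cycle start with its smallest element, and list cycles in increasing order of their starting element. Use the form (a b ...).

(1 6 2 9 7)(4 8)

From 1: 1 → 6 → 2 → 9 → 7 → 1, closing the cycle (1 6 2 9 7).
Continuing from each remaining unvisited element yields (1 6 2 9 7)(4 8).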